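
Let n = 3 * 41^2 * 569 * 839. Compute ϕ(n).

φ(3) = 3 − 1 = 2.
φ(41^2) = 41^1·(41−1) = 41·40 = 1640.
φ(569) = 569 − 1 = 568.
φ(839) = 839 − 1 = 838.
φ(2407482813) = 2 × 1640 × 568 × 838 = 1561227520.

1561227520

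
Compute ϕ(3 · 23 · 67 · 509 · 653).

φ(3) = 3 − 1 = 2.
φ(23) = 23 − 1 = 22.
φ(67) = 67 − 1 = 66.
φ(509) = 509 − 1 = 508.
φ(653) = 653 − 1 = 652.
Since φ is multiplicative, φ(1536578871) = 2 · 22 · 66 · 508 · 652 = 961851264.

961851264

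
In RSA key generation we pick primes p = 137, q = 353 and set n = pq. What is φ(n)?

47872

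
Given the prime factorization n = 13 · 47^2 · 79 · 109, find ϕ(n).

218552256

φ(247282087) = 247282087 · (1 − 1/13) · (1 − 1/47) · (1 − 1/79) · (1 − 1/109)
       = 247282087 · 4650048/5261321 = 218552256.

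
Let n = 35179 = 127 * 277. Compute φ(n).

34776

φ(35179) = 35179 · (1 − 1/127) · (1 − 1/277)
       = 35179 · 34776/35179 = 34776.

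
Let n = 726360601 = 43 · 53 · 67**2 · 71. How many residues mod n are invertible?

φ(43) = 43 − 1 = 42.
φ(53) = 53 − 1 = 52.
φ(67^2) = 67^2 − 67^1 = 4489 − 67 = 4422.
φ(71) = 71 − 1 = 70.
Since φ is multiplicative, φ(726360601) = 42 · 52 · 4422 · 70 = 676035360.

676035360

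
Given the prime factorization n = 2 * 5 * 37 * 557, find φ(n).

80064

φ(206090) = 206090 · (1 − 1/2) · (1 − 1/5) · (1 − 1/37) · (1 − 1/557)
       = 206090 · 80064/206090 = 80064.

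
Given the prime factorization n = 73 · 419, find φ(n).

φ(73) = 73 − 1 = 72.
φ(419) = 419 − 1 = 418.
Since φ is multiplicative, φ(30587) = 72 · 418 = 30096.

30096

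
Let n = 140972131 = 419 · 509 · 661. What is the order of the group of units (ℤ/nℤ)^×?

140147040

φ(140972131) = 140972131 · (1 − 1/419) · (1 − 1/509) · (1 − 1/661)
       = 140972131 · 140147040/140972131 = 140147040.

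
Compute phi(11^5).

146410

φ(161051) = 161051 · (1 − 1/11)
       = 161051 · 10/11 = 146410.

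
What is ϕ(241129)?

241129 = 7^3 · 19 · 37.
φ(7^3) = 7^2·(7−1) = 49·6 = 294.
φ(19) = 19 − 1 = 18.
φ(37) = 37 − 1 = 36.
Multiply: 294 · 18 · 36 = 190512.

190512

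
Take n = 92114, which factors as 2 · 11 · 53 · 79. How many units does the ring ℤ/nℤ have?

40560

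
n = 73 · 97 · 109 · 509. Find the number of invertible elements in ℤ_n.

φ(392860961) = 392860961 · (1 − 1/73) · (1 − 1/97) · (1 − 1/109) · (1 − 1/509)
       = 392860961 · 379219968/392860961 = 379219968.

379219968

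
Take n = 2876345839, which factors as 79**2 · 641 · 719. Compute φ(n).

φ(79^2) = 79^2 − 79^1 = 6241 − 79 = 6162.
φ(641) = 641 − 1 = 640.
φ(719) = 719 − 1 = 718.
Multiply: 6162 · 640 · 718 = 2831562240.

2831562240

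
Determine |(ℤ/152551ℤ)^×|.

First factor: 152551 = 7 · 19 · 31 · 37.
φ(152551) = 152551 · (1 − 1/7) · (1 − 1/19) · (1 − 1/31) · (1 − 1/37)
       = 152551 · 116640/152551 = 116640.

116640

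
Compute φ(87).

Factor 87: 87 = 3 × 29.
φ(87) = 87 · (1 − 1/3) · (1 − 1/29)
       = 87 · 56/87 = 56.

56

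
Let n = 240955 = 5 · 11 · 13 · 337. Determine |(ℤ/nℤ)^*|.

φ(5) = 5 − 1 = 4.
φ(11) = 11 − 1 = 10.
φ(13) = 13 − 1 = 12.
φ(337) = 337 − 1 = 336.
Since φ is multiplicative, φ(240955) = 4 · 10 · 12 · 336 = 161280.

161280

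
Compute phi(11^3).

φ(1331) = 1331 · (1 − 1/11)
       = 1331 · 10/11 = 1210.

1210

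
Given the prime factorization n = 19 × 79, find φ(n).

1404

φ(1501) = 1501 · (1 − 1/19) · (1 − 1/79)
       = 1501 · 1404/1501 = 1404.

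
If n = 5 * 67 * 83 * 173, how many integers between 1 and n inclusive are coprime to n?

φ(5) = 5 − 1 = 4.
φ(67) = 67 − 1 = 66.
φ(83) = 83 − 1 = 82.
φ(173) = 173 − 1 = 172.
φ(4810265) = 4 × 66 × 82 × 172 = 3723456.

3723456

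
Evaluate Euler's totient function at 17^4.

78608

φ(83521) = 83521 · (1 − 1/17)
       = 83521 · 16/17 = 78608.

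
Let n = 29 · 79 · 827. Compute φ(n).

1803984

φ(29) = 29 − 1 = 28.
φ(79) = 79 − 1 = 78.
φ(827) = 827 − 1 = 826.
φ(1894657) = 28 × 78 × 826 = 1803984.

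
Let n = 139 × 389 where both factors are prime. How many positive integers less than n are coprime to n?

φ(54071) = 54071 · (1 − 1/139) · (1 − 1/389)
       = 54071 · 53544/54071 = 53544.

53544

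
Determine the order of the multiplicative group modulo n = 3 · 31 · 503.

φ(3) = 3 − 1 = 2.
φ(31) = 31 − 1 = 30.
φ(503) = 503 − 1 = 502.
Multiply: 2 · 30 · 502 = 30120.

30120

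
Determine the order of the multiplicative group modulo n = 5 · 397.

φ(1985) = 1985 · (1 − 1/5) · (1 − 1/397)
       = 1985 · 1584/1985 = 1584.

1584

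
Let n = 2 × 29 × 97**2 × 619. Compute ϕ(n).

φ(337801918) = 337801918 · (1 − 1/2) · (1 − 1/29) · (1 − 1/97) · (1 − 1/619)
       = 337801918 · 1661184/3482494 = 161134848.

161134848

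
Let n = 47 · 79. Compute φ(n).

φ(3713) = 3713 · (1 − 1/47) · (1 − 1/79)
       = 3713 · 3588/3713 = 3588.

3588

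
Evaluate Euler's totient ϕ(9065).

First factor: 9065 = 5 · 7**2 · 37.
φ(9065) = 9065 · (1 − 1/5) · (1 − 1/7) · (1 − 1/37)
       = 9065 · 864/1295 = 6048.

6048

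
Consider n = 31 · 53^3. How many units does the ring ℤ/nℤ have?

4382040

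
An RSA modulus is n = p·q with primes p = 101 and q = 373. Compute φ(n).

37200

φ(37673) = 37673 · (1 − 1/101) · (1 − 1/373)
       = 37673 · 37200/37673 = 37200.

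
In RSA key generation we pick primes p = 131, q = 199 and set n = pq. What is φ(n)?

25740

φ(n) = (p − 1)(q − 1) = (131−1)(199−1) = 130·198 = 25740.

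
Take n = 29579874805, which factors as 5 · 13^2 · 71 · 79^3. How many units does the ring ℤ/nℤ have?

21263336640

φ(5) = 5 − 1 = 4.
φ(13^2) = 13^1·(13−1) = 13·12 = 156.
φ(71) = 71 − 1 = 70.
φ(79^3) = 79^2·(79−1) = 6241·78 = 486798.
Multiply: 4 · 156 · 70 · 486798 = 21263336640.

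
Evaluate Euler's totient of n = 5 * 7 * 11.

240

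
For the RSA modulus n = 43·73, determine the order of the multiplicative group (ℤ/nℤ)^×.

φ(43) = 43 − 1 = 42.
φ(73) = 73 − 1 = 72.
Multiply: 42 · 72 = 3024.

3024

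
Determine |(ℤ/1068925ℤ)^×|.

1068925 = 5^2 × 11 × 13^2 × 23.
φ(5^2) = 5^1·(5−1) = 5·4 = 20.
φ(11) = 11 − 1 = 10.
φ(13^2) = 13^2 − 13^1 = 169 − 13 = 156.
φ(23) = 23 − 1 = 22.
Multiply: 20 · 10 · 156 · 22 = 686400.

686400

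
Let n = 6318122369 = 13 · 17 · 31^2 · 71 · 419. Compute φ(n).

5224665600

φ(13) = 13 − 1 = 12.
φ(17) = 17 − 1 = 16.
φ(31^2) = 31^2 − 31^1 = 961 − 31 = 930.
φ(71) = 71 − 1 = 70.
φ(419) = 419 − 1 = 418.
φ(6318122369) = 12 × 16 × 930 × 70 × 418 = 5224665600.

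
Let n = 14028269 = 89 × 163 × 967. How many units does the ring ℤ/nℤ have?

13771296

φ(14028269) = 14028269 · (1 − 1/89) · (1 − 1/163) · (1 − 1/967)
       = 14028269 · 13771296/14028269 = 13771296.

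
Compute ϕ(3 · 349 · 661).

φ(692067) = 692067 · (1 − 1/3) · (1 − 1/349) · (1 − 1/661)
       = 692067 · 459360/692067 = 459360.

459360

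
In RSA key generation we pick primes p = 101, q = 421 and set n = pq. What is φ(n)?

42000

φ(n) = (p − 1)(q − 1) = (101−1)(421−1) = 100·420 = 42000.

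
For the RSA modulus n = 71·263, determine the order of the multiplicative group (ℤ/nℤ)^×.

18340

φ(71) = 71 − 1 = 70.
φ(263) = 263 − 1 = 262.
Since φ is multiplicative, φ(18673) = 70 · 262 = 18340.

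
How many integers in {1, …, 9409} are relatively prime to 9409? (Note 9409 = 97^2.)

9312

φ(9409) = 9409 · (1 − 1/97)
       = 9409 · 96/97 = 9312.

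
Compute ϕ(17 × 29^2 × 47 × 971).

φ(652472189) = 652472189 · (1 − 1/17) · (1 − 1/29) · (1 − 1/47) · (1 − 1/971)
       = 652472189 · 19989760/22499041 = 579703040.

579703040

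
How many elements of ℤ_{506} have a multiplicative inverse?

220

Prime factorization: 506 = 2 * 11 * 23.
φ(506) = 506 · (1 − 1/2) · (1 − 1/11) · (1 − 1/23)
       = 506 · 220/506 = 220.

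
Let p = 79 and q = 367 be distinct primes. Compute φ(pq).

φ(28993) = 28993 · (1 − 1/79) · (1 − 1/367)
       = 28993 · 28548/28993 = 28548.

28548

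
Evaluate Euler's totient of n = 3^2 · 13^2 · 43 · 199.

φ(3^2) = 3^2 − 3^1 = 9 − 3 = 6.
φ(13^2) = 13^2 − 13^1 = 169 − 13 = 156.
φ(43) = 43 − 1 = 42.
φ(199) = 199 − 1 = 198.
Multiply: 6 · 156 · 42 · 198 = 7783776.

7783776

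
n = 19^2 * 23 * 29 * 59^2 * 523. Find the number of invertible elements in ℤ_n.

φ(438367903081) = 438367903081 · (1 − 1/19) · (1 − 1/23) · (1 − 1/29) · (1 − 1/59) · (1 − 1/523)
       = 438367903081 · 335700288/391050761 = 376320022848.

376320022848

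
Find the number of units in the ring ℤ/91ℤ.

72

Prime factorization: 91 = 7 · 13.
φ(7) = 7 − 1 = 6.
φ(13) = 13 − 1 = 12.
φ(91) = 6 × 12 = 72.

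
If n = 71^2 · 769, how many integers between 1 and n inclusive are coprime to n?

3816960

φ(3876529) = 3876529 · (1 − 1/71) · (1 − 1/769)
       = 3876529 · 53760/54599 = 3816960.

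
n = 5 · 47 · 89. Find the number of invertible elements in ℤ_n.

φ(20915) = 20915 · (1 − 1/5) · (1 − 1/47) · (1 − 1/89)
       = 20915 · 16192/20915 = 16192.

16192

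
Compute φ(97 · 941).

φ(97) = 97 − 1 = 96.
φ(941) = 941 − 1 = 940.
φ(91277) = 96 × 940 = 90240.

90240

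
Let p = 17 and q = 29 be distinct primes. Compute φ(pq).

φ(493) = 493 · (1 − 1/17) · (1 − 1/29)
       = 493 · 448/493 = 448.

448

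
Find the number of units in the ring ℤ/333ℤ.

216

First factor: 333 = 3^2 × 37.
φ(3^2) = 3^2 − 3^1 = 9 − 3 = 6.
φ(37) = 37 − 1 = 36.
Multiply: 6 · 36 = 216.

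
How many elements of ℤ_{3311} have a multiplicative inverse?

2520

First factor: 3311 = 7 · 11 · 43.
φ(7) = 7 − 1 = 6.
φ(11) = 11 − 1 = 10.
φ(43) = 43 − 1 = 42.
φ(3311) = 6 × 10 × 42 = 2520.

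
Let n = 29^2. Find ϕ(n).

φ(29^2) = 29^2 − 29^1 = 841 − 29 = 812.

812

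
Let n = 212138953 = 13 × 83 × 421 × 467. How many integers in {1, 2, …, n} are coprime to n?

φ(13) = 13 − 1 = 12.
φ(83) = 83 − 1 = 82.
φ(421) = 421 − 1 = 420.
φ(467) = 467 − 1 = 466.
φ(212138953) = 12 × 82 × 420 × 466 = 192588480.

192588480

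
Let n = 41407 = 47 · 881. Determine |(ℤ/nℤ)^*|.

40480

φ(41407) = 41407 · (1 − 1/47) · (1 − 1/881)
       = 41407 · 40480/41407 = 40480.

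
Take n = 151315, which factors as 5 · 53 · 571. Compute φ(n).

φ(5) = 5 − 1 = 4.
φ(53) = 53 − 1 = 52.
φ(571) = 571 − 1 = 570.
Multiply: 4 · 52 · 570 = 118560.

118560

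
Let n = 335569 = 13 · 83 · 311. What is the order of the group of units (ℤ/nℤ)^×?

φ(335569) = 335569 · (1 − 1/13) · (1 − 1/83) · (1 − 1/311)
       = 335569 · 305040/335569 = 305040.

305040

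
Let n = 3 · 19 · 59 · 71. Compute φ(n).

φ(238773) = 238773 · (1 − 1/3) · (1 − 1/19) · (1 − 1/59) · (1 − 1/71)
       = 238773 · 146160/238773 = 146160.

146160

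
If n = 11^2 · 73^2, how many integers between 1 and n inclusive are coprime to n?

φ(644809) = 644809 · (1 − 1/11) · (1 − 1/73)
       = 644809 · 720/803 = 578160.

578160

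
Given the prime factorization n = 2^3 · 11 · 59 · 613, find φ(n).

φ(3182696) = 3182696 · (1 − 1/2) · (1 − 1/11) · (1 − 1/59) · (1 − 1/613)
       = 3182696 · 354960/795674 = 1419840.

1419840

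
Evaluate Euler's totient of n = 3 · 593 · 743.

878528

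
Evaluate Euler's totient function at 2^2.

φ(4) = 4 · (1 − 1/2)
       = 4 · 1/2 = 2.

2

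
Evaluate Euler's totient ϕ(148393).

112896

First factor: 148393 = 7 · 17 · 29 · 43.
φ(148393) = 148393 · (1 − 1/7) · (1 − 1/17) · (1 − 1/29) · (1 − 1/43)
       = 148393 · 112896/148393 = 112896.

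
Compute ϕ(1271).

1200

Prime factorization: 1271 = 31 · 41.
φ(1271) = 1271 · (1 − 1/31) · (1 − 1/41)
       = 1271 · 1200/1271 = 1200.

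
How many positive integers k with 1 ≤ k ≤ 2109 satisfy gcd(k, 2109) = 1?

1296

Prime factorization: 2109 = 3 · 19 · 37.
φ(3) = 3 − 1 = 2.
φ(19) = 19 − 1 = 18.
φ(37) = 37 − 1 = 36.
Since φ is multiplicative, φ(2109) = 2 · 18 · 36 = 1296.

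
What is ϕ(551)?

504

Factor 551: 551 = 19 * 29.
φ(551) = 551 · (1 − 1/19) · (1 − 1/29)
       = 551 · 504/551 = 504.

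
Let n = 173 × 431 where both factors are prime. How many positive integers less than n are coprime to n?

73960

φ(173) = 173 − 1 = 172.
φ(431) = 431 − 1 = 430.
Since φ is multiplicative, φ(74563) = 172 · 430 = 73960.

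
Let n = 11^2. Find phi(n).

110

φ(11^2) = 11^1·(11−1) = 11·10 = 110.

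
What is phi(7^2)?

φ(7^2) = 7^1·(7−1) = 7·6 = 42.

42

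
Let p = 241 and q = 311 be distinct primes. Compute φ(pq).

74400

φ(pq) = (p−1)(q−1) = 240 · 310 = 74400.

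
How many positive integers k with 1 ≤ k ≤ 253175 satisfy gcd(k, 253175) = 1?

172800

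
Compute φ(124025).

124025 = 5^2 * 11^2 * 41.
φ(5^2) = 5^2 − 5^1 = 25 − 5 = 20.
φ(11^2) = 11^1·(11−1) = 11·10 = 110.
φ(41) = 41 − 1 = 40.
Since φ is multiplicative, φ(124025) = 20 · 110 · 40 = 88000.

88000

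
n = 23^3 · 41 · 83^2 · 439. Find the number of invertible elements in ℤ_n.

1387728154560

φ(1508648515537) = 1508648515537 · (1 − 1/23) · (1 − 1/41) · (1 − 1/83) · (1 − 1/439)
       = 1508648515537 · 31606080/34360091 = 1387728154560.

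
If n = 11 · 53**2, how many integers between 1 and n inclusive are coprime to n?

27560

φ(11) = 11 − 1 = 10.
φ(53^2) = 53^1·(53−1) = 53·52 = 2756.
φ(30899) = 10 × 2756 = 27560.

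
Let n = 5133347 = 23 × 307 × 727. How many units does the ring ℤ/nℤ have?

4887432

φ(5133347) = 5133347 · (1 − 1/23) · (1 − 1/307) · (1 − 1/727)
       = 5133347 · 4887432/5133347 = 4887432.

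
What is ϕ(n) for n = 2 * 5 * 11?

40

φ(2) = 2 − 1 = 1.
φ(5) = 5 − 1 = 4.
φ(11) = 11 − 1 = 10.
Multiply: 1 · 4 · 10 = 40.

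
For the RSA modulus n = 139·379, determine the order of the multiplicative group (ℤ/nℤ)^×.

52164

φ(52681) = 52681 · (1 − 1/139) · (1 − 1/379)
       = 52681 · 52164/52681 = 52164.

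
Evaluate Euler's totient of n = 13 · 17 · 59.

11136

φ(13039) = 13039 · (1 − 1/13) · (1 − 1/17) · (1 − 1/59)
       = 13039 · 11136/13039 = 11136.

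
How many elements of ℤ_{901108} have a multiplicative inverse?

Prime factorization: 901108 = 2^2 · 13^2 · 31 · 43.
φ(901108) = 901108 · (1 − 1/2) · (1 − 1/13) · (1 − 1/31) · (1 − 1/43)
       = 901108 · 15120/34658 = 393120.

393120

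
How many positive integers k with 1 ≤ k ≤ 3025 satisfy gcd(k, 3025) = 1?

Prime factorization: 3025 = 5^2 · 11^2.
φ(5^2) = 5^2 − 5^1 = 25 − 5 = 20.
φ(11^2) = 11^2 − 11^1 = 121 − 11 = 110.
Multiply: 20 · 110 = 2200.

2200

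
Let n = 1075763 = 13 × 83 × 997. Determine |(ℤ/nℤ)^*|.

980064

φ(1075763) = 1075763 · (1 − 1/13) · (1 − 1/83) · (1 − 1/997)
       = 1075763 · 980064/1075763 = 980064.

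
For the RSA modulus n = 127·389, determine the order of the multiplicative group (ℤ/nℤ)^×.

48888

φ(pq) = (p−1)(q−1) = 126 · 388 = 48888.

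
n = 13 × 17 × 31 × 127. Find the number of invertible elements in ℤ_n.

φ(870077) = 870077 · (1 − 1/13) · (1 − 1/17) · (1 − 1/31) · (1 − 1/127)
       = 870077 · 725760/870077 = 725760.

725760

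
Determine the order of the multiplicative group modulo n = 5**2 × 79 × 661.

φ(1305475) = 1305475 · (1 − 1/5) · (1 − 1/79) · (1 − 1/661)
       = 1305475 · 205920/261095 = 1029600.

1029600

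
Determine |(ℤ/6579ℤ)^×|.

4032

First factor: 6579 = 3^2 * 17 * 43.
φ(6579) = 6579 · (1 − 1/3) · (1 − 1/17) · (1 − 1/43)
       = 6579 · 1344/2193 = 4032.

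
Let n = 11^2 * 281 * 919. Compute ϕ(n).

28274400

φ(11^2) = 11^1·(11−1) = 11·10 = 110.
φ(281) = 281 − 1 = 280.
φ(919) = 919 − 1 = 918.
Multiply: 110 · 280 · 918 = 28274400.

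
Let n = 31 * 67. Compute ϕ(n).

1980

φ(31) = 31 − 1 = 30.
φ(67) = 67 − 1 = 66.
Multiply: 30 · 66 = 1980.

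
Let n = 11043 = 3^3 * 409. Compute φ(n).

φ(3^3) = 3^3 − 3^2 = 27 − 9 = 18.
φ(409) = 409 − 1 = 408.
φ(11043) = 18 × 408 = 7344.

7344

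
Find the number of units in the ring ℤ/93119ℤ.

Factor 93119: 93119 = 13**2 * 19 * 29.
φ(13^2) = 13^1·(13−1) = 13·12 = 156.
φ(19) = 19 − 1 = 18.
φ(29) = 29 − 1 = 28.
φ(93119) = 156 × 18 × 28 = 78624.

78624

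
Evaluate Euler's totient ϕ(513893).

513893 = 17 * 19 * 37 * 43.
φ(17) = 17 − 1 = 16.
φ(19) = 19 − 1 = 18.
φ(37) = 37 − 1 = 36.
φ(43) = 43 − 1 = 42.
φ(513893) = 16 × 18 × 36 × 42 = 435456.

435456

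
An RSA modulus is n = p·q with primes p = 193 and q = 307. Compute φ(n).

For distinct primes, φ(pq) = (p−1)(q−1) = 192 × 306 = 58752.

58752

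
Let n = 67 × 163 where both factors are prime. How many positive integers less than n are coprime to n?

φ(10921) = 10921 · (1 − 1/67) · (1 − 1/163)
       = 10921 · 10692/10921 = 10692.

10692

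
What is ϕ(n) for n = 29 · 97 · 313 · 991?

830269440

φ(29) = 29 − 1 = 28.
φ(97) = 97 − 1 = 96.
φ(313) = 313 − 1 = 312.
φ(991) = 991 − 1 = 990.
Since φ is multiplicative, φ(872544779) = 28 · 96 · 312 · 990 = 830269440.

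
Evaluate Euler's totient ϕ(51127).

Factor 51127: 51127 = 29 * 41 * 43.
φ(29) = 29 − 1 = 28.
φ(41) = 41 − 1 = 40.
φ(43) = 43 − 1 = 42.
Since φ is multiplicative, φ(51127) = 28 · 40 · 42 = 47040.

47040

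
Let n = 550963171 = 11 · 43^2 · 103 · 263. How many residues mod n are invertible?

482635440

φ(550963171) = 550963171 · (1 − 1/11) · (1 − 1/43) · (1 − 1/103) · (1 − 1/263)
       = 550963171 · 11224080/12813097 = 482635440.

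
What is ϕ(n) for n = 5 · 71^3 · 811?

φ(5) = 5 − 1 = 4.
φ(71^3) = 71^3 − 71^2 = 357911 − 5041 = 352870.
φ(811) = 811 − 1 = 810.
Multiply: 4 · 352870 · 810 = 1143298800.

1143298800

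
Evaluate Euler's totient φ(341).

300

Factor 341: 341 = 11 * 31.
φ(341) = 341 · (1 − 1/11) · (1 − 1/31)
       = 341 · 300/341 = 300.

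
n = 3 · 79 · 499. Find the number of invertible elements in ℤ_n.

φ(3) = 3 − 1 = 2.
φ(79) = 79 − 1 = 78.
φ(499) = 499 − 1 = 498.
Since φ is multiplicative, φ(118263) = 2 · 78 · 498 = 77688.

77688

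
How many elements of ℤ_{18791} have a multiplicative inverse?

16632

18791 = 19 · 23 · 43.
φ(19) = 19 − 1 = 18.
φ(23) = 23 − 1 = 22.
φ(43) = 43 − 1 = 42.
Multiply: 18 · 22 · 42 = 16632.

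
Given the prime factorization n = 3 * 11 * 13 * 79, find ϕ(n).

18720

φ(3) = 3 − 1 = 2.
φ(11) = 11 − 1 = 10.
φ(13) = 13 − 1 = 12.
φ(79) = 79 − 1 = 78.
Since φ is multiplicative, φ(33891) = 2 · 10 · 12 · 78 = 18720.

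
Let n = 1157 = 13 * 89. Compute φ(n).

1056

φ(1157) = 1157 · (1 − 1/13) · (1 − 1/89)
       = 1157 · 1056/1157 = 1056.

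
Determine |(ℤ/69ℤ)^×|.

44

Factor 69: 69 = 3 × 23.
φ(69) = 69 · (1 − 1/3) · (1 − 1/23)
       = 69 · 44/69 = 44.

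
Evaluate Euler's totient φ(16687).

14400

16687 = 11 * 37 * 41.
φ(11) = 11 − 1 = 10.
φ(37) = 37 − 1 = 36.
φ(41) = 41 − 1 = 40.
φ(16687) = 10 × 36 × 40 = 14400.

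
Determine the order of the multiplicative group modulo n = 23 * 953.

20944

φ(21919) = 21919 · (1 − 1/23) · (1 − 1/953)
       = 21919 · 20944/21919 = 20944.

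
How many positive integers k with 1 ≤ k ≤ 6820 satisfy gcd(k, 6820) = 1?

Prime factorization: 6820 = 2^2 · 5 · 11 · 31.
φ(6820) = 6820 · (1 − 1/2) · (1 − 1/5) · (1 − 1/11) · (1 − 1/31)
       = 6820 · 1200/3410 = 2400.

2400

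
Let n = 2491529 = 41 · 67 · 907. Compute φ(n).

2391840

φ(41) = 41 − 1 = 40.
φ(67) = 67 − 1 = 66.
φ(907) = 907 − 1 = 906.
Since φ is multiplicative, φ(2491529) = 40 · 66 · 906 = 2391840.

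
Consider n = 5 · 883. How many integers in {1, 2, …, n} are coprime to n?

φ(4415) = 4415 · (1 − 1/5) · (1 − 1/883)
       = 4415 · 3528/4415 = 3528.

3528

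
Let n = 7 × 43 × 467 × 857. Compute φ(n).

φ(120465919) = 120465919 · (1 − 1/7) · (1 − 1/43) · (1 − 1/467) · (1 − 1/857)
       = 120465919 · 100521792/120465919 = 100521792.

100521792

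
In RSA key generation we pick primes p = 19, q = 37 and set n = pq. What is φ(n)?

φ(n) = (p − 1)(q − 1) = (19−1)(37−1) = 18·36 = 648.

648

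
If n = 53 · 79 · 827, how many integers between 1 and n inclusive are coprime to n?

3350256

φ(53) = 53 − 1 = 52.
φ(79) = 79 − 1 = 78.
φ(827) = 827 − 1 = 826.
φ(3462649) = 52 × 78 × 826 = 3350256.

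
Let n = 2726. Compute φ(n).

1288

Factor 2726: 2726 = 2 × 29 × 47.
φ(2) = 2 − 1 = 1.
φ(29) = 29 − 1 = 28.
φ(47) = 47 − 1 = 46.
Multiply: 1 · 28 · 46 = 1288.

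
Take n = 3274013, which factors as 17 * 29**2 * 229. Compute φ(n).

2962176

φ(3274013) = 3274013 · (1 − 1/17) · (1 − 1/29) · (1 − 1/229)
       = 3274013 · 102144/112897 = 2962176.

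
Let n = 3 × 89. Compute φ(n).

176

φ(3) = 3 − 1 = 2.
φ(89) = 89 − 1 = 88.
Since φ is multiplicative, φ(267) = 2 · 88 = 176.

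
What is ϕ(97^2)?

φ(97^2) = 97^2 − 97^1 = 9409 − 97 = 9312.

9312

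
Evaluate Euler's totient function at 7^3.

294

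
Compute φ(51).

32

Factor 51: 51 = 3 × 17.
φ(51) = 51 · (1 − 1/3) · (1 − 1/17)
       = 51 · 32/51 = 32.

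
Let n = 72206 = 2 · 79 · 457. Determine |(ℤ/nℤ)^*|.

φ(2) = 2 − 1 = 1.
φ(79) = 79 − 1 = 78.
φ(457) = 457 − 1 = 456.
Multiply: 1 · 78 · 456 = 35568.

35568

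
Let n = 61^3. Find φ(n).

φ(61^3) = 61^3 − 61^2 = 226981 − 3721 = 223260.

223260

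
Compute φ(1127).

924

First factor: 1127 = 7^2 * 23.
φ(1127) = 1127 · (1 − 1/7) · (1 − 1/23)
       = 1127 · 132/161 = 924.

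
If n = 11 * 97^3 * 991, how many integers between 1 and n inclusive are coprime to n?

φ(9949048373) = 9949048373 · (1 − 1/11) · (1 − 1/97) · (1 − 1/991)
       = 9949048373 · 950400/1057397 = 8942313600.

8942313600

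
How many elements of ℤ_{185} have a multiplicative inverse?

Factor 185: 185 = 5 · 37.
φ(185) = 185 · (1 − 1/5) · (1 − 1/37)
       = 185 · 144/185 = 144.

144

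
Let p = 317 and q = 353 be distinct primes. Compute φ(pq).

φ(317) = 317 − 1 = 316.
φ(353) = 353 − 1 = 352.
φ(111901) = 316 × 352 = 111232.

111232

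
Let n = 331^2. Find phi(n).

φ(331^2) = 331^1·(331−1) = 331·330 = 109230.

109230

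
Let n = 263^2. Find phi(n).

68906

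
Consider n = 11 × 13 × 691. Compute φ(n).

82800

φ(98813) = 98813 · (1 − 1/11) · (1 − 1/13) · (1 − 1/691)
       = 98813 · 82800/98813 = 82800.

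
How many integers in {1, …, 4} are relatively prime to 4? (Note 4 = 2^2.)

2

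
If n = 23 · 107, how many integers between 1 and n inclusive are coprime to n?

φ(2461) = 2461 · (1 − 1/23) · (1 − 1/107)
       = 2461 · 2332/2461 = 2332.

2332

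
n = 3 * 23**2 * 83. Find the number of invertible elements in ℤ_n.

φ(131721) = 131721 · (1 − 1/3) · (1 − 1/23) · (1 − 1/83)
       = 131721 · 3608/5727 = 82984.

82984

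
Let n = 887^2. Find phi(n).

785882

φ(887^2) = 887^1·(887−1) = 887·886 = 785882.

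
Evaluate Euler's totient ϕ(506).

506 = 2 * 11 * 23.
φ(506) = 506 · (1 − 1/2) · (1 − 1/11) · (1 − 1/23)
       = 506 · 220/506 = 220.

220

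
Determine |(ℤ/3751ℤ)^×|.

3751 = 11^2 * 31.
φ(3751) = 3751 · (1 − 1/11) · (1 − 1/31)
       = 3751 · 300/341 = 3300.

3300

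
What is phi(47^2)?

2162

φ(2209) = 2209 · (1 − 1/47)
       = 2209 · 46/47 = 2162.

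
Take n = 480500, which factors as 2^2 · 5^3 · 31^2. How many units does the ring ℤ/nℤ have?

φ(480500) = 480500 · (1 − 1/2) · (1 − 1/5) · (1 − 1/31)
       = 480500 · 120/310 = 186000.

186000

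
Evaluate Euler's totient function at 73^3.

383688

φ(73^3) = 73^2·(73−1) = 5329·72 = 383688.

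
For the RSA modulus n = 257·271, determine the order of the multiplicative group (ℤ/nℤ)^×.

69120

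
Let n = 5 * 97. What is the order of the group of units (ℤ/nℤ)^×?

φ(5) = 5 − 1 = 4.
φ(97) = 97 − 1 = 96.
Multiply: 4 · 96 = 384.

384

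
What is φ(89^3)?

697048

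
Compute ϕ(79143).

47520

79143 = 3 × 23 × 31 × 37.
φ(3) = 3 − 1 = 2.
φ(23) = 23 − 1 = 22.
φ(31) = 31 − 1 = 30.
φ(37) = 37 − 1 = 36.
Since φ is multiplicative, φ(79143) = 2 · 22 · 30 · 36 = 47520.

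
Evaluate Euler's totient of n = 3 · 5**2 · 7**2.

φ(3675) = 3675 · (1 − 1/3) · (1 − 1/5) · (1 − 1/7)
       = 3675 · 48/105 = 1680.

1680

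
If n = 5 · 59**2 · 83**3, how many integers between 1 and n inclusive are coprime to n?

φ(5) = 5 − 1 = 4.
φ(59^2) = 59^2 − 59^1 = 3481 − 59 = 3422.
φ(83^3) = 83^2·(83−1) = 6889·82 = 564898.
Multiply: 4 · 3422 · 564898 = 7732323824.

7732323824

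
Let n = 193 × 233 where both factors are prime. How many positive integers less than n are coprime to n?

44544

φ(193) = 193 − 1 = 192.
φ(233) = 233 − 1 = 232.
φ(44969) = 192 × 232 = 44544.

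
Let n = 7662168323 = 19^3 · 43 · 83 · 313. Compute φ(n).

6982282944

φ(19^3) = 19^3 − 19^2 = 6859 − 361 = 6498.
φ(43) = 43 − 1 = 42.
φ(83) = 83 − 1 = 82.
φ(313) = 313 − 1 = 312.
φ(7662168323) = 6498 × 42 × 82 × 312 = 6982282944.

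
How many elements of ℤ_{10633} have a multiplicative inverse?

8820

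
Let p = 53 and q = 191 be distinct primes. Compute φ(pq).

9880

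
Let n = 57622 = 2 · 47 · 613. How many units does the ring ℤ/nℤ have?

φ(57622) = 57622 · (1 − 1/2) · (1 − 1/47) · (1 − 1/613)
       = 57622 · 28152/57622 = 28152.

28152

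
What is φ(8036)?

First factor: 8036 = 2^2 · 7^2 · 41.
φ(8036) = 8036 · (1 − 1/2) · (1 − 1/7) · (1 − 1/41)
       = 8036 · 240/574 = 3360.

3360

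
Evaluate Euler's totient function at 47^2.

2162

φ(2209) = 2209 · (1 − 1/47)
       = 2209 · 46/47 = 2162.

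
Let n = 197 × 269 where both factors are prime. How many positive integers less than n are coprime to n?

52528

φ(52993) = 52993 · (1 − 1/197) · (1 − 1/269)
       = 52993 · 52528/52993 = 52528.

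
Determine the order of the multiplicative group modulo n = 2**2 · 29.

φ(116) = 116 · (1 − 1/2) · (1 − 1/29)
       = 116 · 28/58 = 56.

56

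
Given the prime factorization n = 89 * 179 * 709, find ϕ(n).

φ(11295079) = 11295079 · (1 − 1/89) · (1 − 1/179) · (1 − 1/709)
       = 11295079 · 11090112/11295079 = 11090112.

11090112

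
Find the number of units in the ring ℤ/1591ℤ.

Factor 1591: 1591 = 37 · 43.
φ(37) = 37 − 1 = 36.
φ(43) = 43 − 1 = 42.
Since φ is multiplicative, φ(1591) = 36 · 42 = 1512.

1512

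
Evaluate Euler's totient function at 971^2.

941870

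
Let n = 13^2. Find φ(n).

156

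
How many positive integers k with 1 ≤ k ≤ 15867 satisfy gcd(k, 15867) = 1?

10080

Factor 15867: 15867 = 3^2 · 41 · 43.
φ(3^2) = 3^2 − 3^1 = 9 − 3 = 6.
φ(41) = 41 − 1 = 40.
φ(43) = 43 − 1 = 42.
Multiply: 6 · 40 · 42 = 10080.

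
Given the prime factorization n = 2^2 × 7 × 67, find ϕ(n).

792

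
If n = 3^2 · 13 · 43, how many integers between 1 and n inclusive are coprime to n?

3024

φ(3^2) = 3^1·(3−1) = 3·2 = 6.
φ(13) = 13 − 1 = 12.
φ(43) = 43 − 1 = 42.
Multiply: 6 · 12 · 42 = 3024.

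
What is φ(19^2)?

342

φ(19^2) = 19^1·(19−1) = 19·18 = 342.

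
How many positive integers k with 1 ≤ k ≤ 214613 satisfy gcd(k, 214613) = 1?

Factor 214613: 214613 = 7 × 23 × 31 × 43.
φ(214613) = 214613 · (1 − 1/7) · (1 − 1/23) · (1 − 1/31) · (1 − 1/43)
       = 214613 · 166320/214613 = 166320.

166320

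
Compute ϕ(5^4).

500

φ(5^4) = 5^4 − 5^3 = 625 − 125 = 500.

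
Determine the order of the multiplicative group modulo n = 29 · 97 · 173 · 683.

φ(29) = 29 − 1 = 28.
φ(97) = 97 − 1 = 96.
φ(173) = 173 − 1 = 172.
φ(683) = 683 − 1 = 682.
Since φ is multiplicative, φ(332381267) = 28 · 96 · 172 · 682 = 315313152.

315313152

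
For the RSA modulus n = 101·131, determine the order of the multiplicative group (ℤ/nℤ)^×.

13000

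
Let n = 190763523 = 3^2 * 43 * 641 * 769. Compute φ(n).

123863040

φ(3^2) = 3^2 − 3^1 = 9 − 3 = 6.
φ(43) = 43 − 1 = 42.
φ(641) = 641 − 1 = 640.
φ(769) = 769 − 1 = 768.
Multiply: 6 · 42 · 640 · 768 = 123863040.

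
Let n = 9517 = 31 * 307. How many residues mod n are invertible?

φ(9517) = 9517 · (1 − 1/31) · (1 − 1/307)
       = 9517 · 9180/9517 = 9180.

9180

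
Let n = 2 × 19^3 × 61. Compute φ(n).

389880

φ(2) = 2 − 1 = 1.
φ(19^3) = 19^3 − 19^2 = 6859 − 361 = 6498.
φ(61) = 61 − 1 = 60.
Since φ is multiplicative, φ(836798) = 1 · 6498 · 60 = 389880.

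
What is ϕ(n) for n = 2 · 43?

φ(2) = 2 − 1 = 1.
φ(43) = 43 − 1 = 42.
φ(86) = 1 × 42 = 42.

42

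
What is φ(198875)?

151200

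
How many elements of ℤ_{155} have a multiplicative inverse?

First factor: 155 = 5 · 31.
φ(5) = 5 − 1 = 4.
φ(31) = 31 − 1 = 30.
Since φ is multiplicative, φ(155) = 4 · 30 = 120.

120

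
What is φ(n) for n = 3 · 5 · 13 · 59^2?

φ(3) = 3 − 1 = 2.
φ(5) = 5 − 1 = 4.
φ(13) = 13 − 1 = 12.
φ(59^2) = 59^2 − 59^1 = 3481 − 59 = 3422.
φ(678795) = 2 × 4 × 12 × 3422 = 328512.

328512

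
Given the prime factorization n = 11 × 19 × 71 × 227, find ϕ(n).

2847600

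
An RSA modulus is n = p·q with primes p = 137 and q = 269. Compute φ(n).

φ(pq) = (p−1)(q−1) = 136 · 268 = 36448.

36448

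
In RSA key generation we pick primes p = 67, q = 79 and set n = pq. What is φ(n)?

5148

For distinct primes, φ(pq) = (p−1)(q−1) = 66 × 78 = 5148.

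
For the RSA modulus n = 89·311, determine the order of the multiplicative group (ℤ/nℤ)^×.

φ(27679) = 27679 · (1 − 1/89) · (1 − 1/311)
       = 27679 · 27280/27679 = 27280.

27280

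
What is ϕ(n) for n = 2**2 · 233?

464

φ(932) = 932 · (1 − 1/2) · (1 − 1/233)
       = 932 · 232/466 = 464.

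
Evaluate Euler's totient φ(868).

360

First factor: 868 = 2^2 * 7 * 31.
φ(2^2) = 2^1·(2−1) = 2·1 = 2.
φ(7) = 7 − 1 = 6.
φ(31) = 31 − 1 = 30.
Since φ is multiplicative, φ(868) = 2 · 6 · 30 = 360.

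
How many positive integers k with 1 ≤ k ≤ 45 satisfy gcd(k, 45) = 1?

24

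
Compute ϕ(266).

108

Factor 266: 266 = 2 × 7 × 19.
φ(266) = 266 · (1 − 1/2) · (1 − 1/7) · (1 − 1/19)
       = 266 · 108/266 = 108.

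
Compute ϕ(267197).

211680

First factor: 267197 = 7**3 × 19 × 41.
φ(7^3) = 7^3 − 7^2 = 343 − 49 = 294.
φ(19) = 19 − 1 = 18.
φ(41) = 41 − 1 = 40.
Multiply: 294 · 18 · 40 = 211680.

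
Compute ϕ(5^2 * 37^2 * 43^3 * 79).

161367111360

φ(214969038925) = 214969038925 · (1 − 1/5) · (1 − 1/37) · (1 − 1/43) · (1 − 1/79)
       = 214969038925 · 471744/628445 = 161367111360.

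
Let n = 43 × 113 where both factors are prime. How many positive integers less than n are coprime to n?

4704

φ(pq) = (p−1)(q−1) = 42 · 112 = 4704.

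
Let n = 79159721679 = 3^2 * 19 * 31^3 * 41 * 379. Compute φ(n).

47078236800

φ(3^2) = 3^2 − 3^1 = 9 − 3 = 6.
φ(19) = 19 − 1 = 18.
φ(31^3) = 31^2·(31−1) = 961·30 = 28830.
φ(41) = 41 − 1 = 40.
φ(379) = 379 − 1 = 378.
Multiply: 6 · 18 · 28830 · 40 · 378 = 47078236800.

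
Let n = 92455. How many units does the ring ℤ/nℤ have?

First factor: 92455 = 5 · 11 · 41^2.
φ(92455) = 92455 · (1 − 1/5) · (1 − 1/11) · (1 − 1/41)
       = 92455 · 1600/2255 = 65600.

65600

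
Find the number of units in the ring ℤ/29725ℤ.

22400

Prime factorization: 29725 = 5^2 · 29 · 41.
φ(29725) = 29725 · (1 − 1/5) · (1 − 1/29) · (1 − 1/41)
       = 29725 · 4480/5945 = 22400.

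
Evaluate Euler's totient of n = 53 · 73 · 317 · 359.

423551232

φ(53) = 53 − 1 = 52.
φ(73) = 73 − 1 = 72.
φ(317) = 317 − 1 = 316.
φ(359) = 359 − 1 = 358.
Multiply: 52 · 72 · 316 · 358 = 423551232.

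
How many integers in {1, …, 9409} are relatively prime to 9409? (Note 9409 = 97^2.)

φ(97^2) = 97^1·(97−1) = 97·96 = 9312.

9312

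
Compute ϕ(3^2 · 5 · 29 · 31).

20160

φ(3^2) = 3^2 − 3^1 = 9 − 3 = 6.
φ(5) = 5 − 1 = 4.
φ(29) = 29 − 1 = 28.
φ(31) = 31 − 1 = 30.
Multiply: 6 · 4 · 28 · 30 = 20160.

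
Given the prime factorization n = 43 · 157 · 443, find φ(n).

2895984

φ(43) = 43 − 1 = 42.
φ(157) = 157 − 1 = 156.
φ(443) = 443 − 1 = 442.
Multiply: 42 · 156 · 442 = 2895984.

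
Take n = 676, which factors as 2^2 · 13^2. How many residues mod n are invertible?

312

φ(676) = 676 · (1 − 1/2) · (1 − 1/13)
       = 676 · 12/26 = 312.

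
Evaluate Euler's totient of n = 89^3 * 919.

639890064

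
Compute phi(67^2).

4422

φ(4489) = 4489 · (1 − 1/67)
       = 4489 · 66/67 = 4422.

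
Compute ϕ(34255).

First factor: 34255 = 5 · 13 · 17 · 31.
φ(5) = 5 − 1 = 4.
φ(13) = 13 − 1 = 12.
φ(17) = 17 − 1 = 16.
φ(31) = 31 − 1 = 30.
Multiply: 4 · 12 · 16 · 30 = 23040.

23040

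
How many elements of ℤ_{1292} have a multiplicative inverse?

576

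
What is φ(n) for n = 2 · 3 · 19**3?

12996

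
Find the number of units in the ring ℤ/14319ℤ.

9072

14319 = 3^2 × 37 × 43.
φ(14319) = 14319 · (1 − 1/3) · (1 − 1/37) · (1 − 1/43)
       = 14319 · 3024/4773 = 9072.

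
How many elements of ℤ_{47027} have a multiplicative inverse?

43200

First factor: 47027 = 31 × 37 × 41.
φ(31) = 31 − 1 = 30.
φ(37) = 37 − 1 = 36.
φ(41) = 41 − 1 = 40.
Since φ is multiplicative, φ(47027) = 30 · 36 · 40 = 43200.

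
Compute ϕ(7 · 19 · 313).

φ(41629) = 41629 · (1 − 1/7) · (1 − 1/19) · (1 − 1/313)
       = 41629 · 33696/41629 = 33696.

33696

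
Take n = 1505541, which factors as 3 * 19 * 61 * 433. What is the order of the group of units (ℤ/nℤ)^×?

φ(3) = 3 − 1 = 2.
φ(19) = 19 − 1 = 18.
φ(61) = 61 − 1 = 60.
φ(433) = 433 − 1 = 432.
φ(1505541) = 2 × 18 × 60 × 432 = 933120.

933120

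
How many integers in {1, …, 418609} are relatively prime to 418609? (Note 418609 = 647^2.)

417962

φ(647^2) = 647^1·(647−1) = 647·646 = 417962.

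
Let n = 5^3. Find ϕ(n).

100

φ(125) = 125 · (1 − 1/5)
       = 125 · 4/5 = 100.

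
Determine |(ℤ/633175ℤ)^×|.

First factor: 633175 = 5^2 · 19 · 31 · 43.
φ(633175) = 633175 · (1 − 1/5) · (1 − 1/19) · (1 − 1/31) · (1 − 1/43)
       = 633175 · 90720/126635 = 453600.

453600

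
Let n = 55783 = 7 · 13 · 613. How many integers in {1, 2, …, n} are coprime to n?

44064

φ(7) = 7 − 1 = 6.
φ(13) = 13 − 1 = 12.
φ(613) = 613 − 1 = 612.
φ(55783) = 6 × 12 × 612 = 44064.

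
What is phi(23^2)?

φ(23^2) = 23^1·(23−1) = 23·22 = 506.

506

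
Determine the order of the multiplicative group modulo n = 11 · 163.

φ(11) = 11 − 1 = 10.
φ(163) = 163 − 1 = 162.
Since φ is multiplicative, φ(1793) = 10 · 162 = 1620.

1620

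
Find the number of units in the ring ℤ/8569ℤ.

7200

Factor 8569: 8569 = 11 × 19 × 41.
φ(11) = 11 − 1 = 10.
φ(19) = 19 − 1 = 18.
φ(41) = 41 − 1 = 40.
φ(8569) = 10 × 18 × 40 = 7200.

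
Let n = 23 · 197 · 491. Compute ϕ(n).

φ(2224721) = 2224721 · (1 − 1/23) · (1 − 1/197) · (1 − 1/491)
       = 2224721 · 2112880/2224721 = 2112880.

2112880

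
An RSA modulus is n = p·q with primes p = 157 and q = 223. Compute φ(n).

34632

φ(35011) = 35011 · (1 − 1/157) · (1 − 1/223)
       = 35011 · 34632/35011 = 34632.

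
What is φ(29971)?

29971 = 17 · 41 · 43.
φ(17) = 17 − 1 = 16.
φ(41) = 41 − 1 = 40.
φ(43) = 43 − 1 = 42.
Since φ is multiplicative, φ(29971) = 16 · 40 · 42 = 26880.

26880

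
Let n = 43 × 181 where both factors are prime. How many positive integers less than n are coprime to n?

7560

φ(43) = 43 − 1 = 42.
φ(181) = 181 − 1 = 180.
φ(7783) = 42 × 180 = 7560.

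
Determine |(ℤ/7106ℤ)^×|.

2880

First factor: 7106 = 2 · 11 · 17 · 19.
φ(2) = 2 − 1 = 1.
φ(11) = 11 − 1 = 10.
φ(17) = 17 − 1 = 16.
φ(19) = 19 − 1 = 18.
Since φ is multiplicative, φ(7106) = 1 · 10 · 16 · 18 = 2880.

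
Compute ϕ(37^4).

φ(1874161) = 1874161 · (1 − 1/37)
       = 1874161 · 36/37 = 1823508.

1823508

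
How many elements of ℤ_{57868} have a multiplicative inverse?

25344

Factor 57868: 57868 = 2^2 · 17 · 23 · 37.
φ(57868) = 57868 · (1 − 1/2) · (1 − 1/17) · (1 − 1/23) · (1 − 1/37)
       = 57868 · 12672/28934 = 25344.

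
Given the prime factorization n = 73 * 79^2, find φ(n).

443664

φ(73) = 73 − 1 = 72.
φ(79^2) = 79^2 − 79^1 = 6241 − 79 = 6162.
φ(455593) = 72 × 6162 = 443664.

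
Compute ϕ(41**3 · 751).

φ(41^3) = 41^2·(41−1) = 1681·40 = 67240.
φ(751) = 751 − 1 = 750.
φ(51759671) = 67240 × 750 = 50430000.

50430000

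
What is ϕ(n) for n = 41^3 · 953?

φ(41^3) = 41^3 − 41^2 = 68921 − 1681 = 67240.
φ(953) = 953 − 1 = 952.
Multiply: 67240 · 952 = 64012480.

64012480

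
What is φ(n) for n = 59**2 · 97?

328512

φ(337657) = 337657 · (1 − 1/59) · (1 − 1/97)
       = 337657 · 5568/5723 = 328512.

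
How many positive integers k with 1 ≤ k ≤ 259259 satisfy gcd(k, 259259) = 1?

Factor 259259: 259259 = 7^2 × 11 × 13 × 37.
φ(259259) = 259259 · (1 − 1/7) · (1 − 1/11) · (1 − 1/13) · (1 − 1/37)
       = 259259 · 25920/37037 = 181440.

181440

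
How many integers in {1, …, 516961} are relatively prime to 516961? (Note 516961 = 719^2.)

φ(516961) = 516961 · (1 − 1/719)
       = 516961 · 718/719 = 516242.

516242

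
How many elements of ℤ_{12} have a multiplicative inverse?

Prime factorization: 12 = 2**2 × 3.
φ(12) = 12 · (1 − 1/2) · (1 − 1/3)
       = 12 · 2/6 = 4.

4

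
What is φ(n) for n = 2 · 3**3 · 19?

φ(2) = 2 − 1 = 1.
φ(3^3) = 3^3 − 3^2 = 27 − 9 = 18.
φ(19) = 19 − 1 = 18.
φ(1026) = 1 × 18 × 18 = 324.

324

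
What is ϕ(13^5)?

φ(371293) = 371293 · (1 − 1/13)
       = 371293 · 12/13 = 342732.

342732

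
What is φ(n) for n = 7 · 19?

108

φ(7) = 7 − 1 = 6.
φ(19) = 19 − 1 = 18.
Multiply: 6 · 18 = 108.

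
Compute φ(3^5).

162

φ(243) = 243 · (1 − 1/3)
       = 243 · 2/3 = 162.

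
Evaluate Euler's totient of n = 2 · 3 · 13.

24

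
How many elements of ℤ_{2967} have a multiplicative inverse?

1848

Factor 2967: 2967 = 3 · 23 · 43.
φ(3) = 3 − 1 = 2.
φ(23) = 23 − 1 = 22.
φ(43) = 43 − 1 = 42.
Since φ is multiplicative, φ(2967) = 2 · 22 · 42 = 1848.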